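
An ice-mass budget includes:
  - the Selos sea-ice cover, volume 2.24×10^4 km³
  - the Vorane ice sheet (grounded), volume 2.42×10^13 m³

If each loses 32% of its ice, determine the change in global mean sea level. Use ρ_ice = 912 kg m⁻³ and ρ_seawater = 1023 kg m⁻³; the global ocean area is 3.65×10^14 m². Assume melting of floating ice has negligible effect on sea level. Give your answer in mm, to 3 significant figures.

≈ 18.9 mm

The Selos sea-ice cover is floating and already displaces its own weight of water, so its melt adds essentially nothing to sea level.
Vorane: 0.32 × 2.42×10^13 m³ × (912/1023) = 6.904×10^12 m³ of water.
Total added water ≈ 6.904×10^12 m³ over 3.65×10^14 m² → Δh = 0.0189 m = 18.9 mm.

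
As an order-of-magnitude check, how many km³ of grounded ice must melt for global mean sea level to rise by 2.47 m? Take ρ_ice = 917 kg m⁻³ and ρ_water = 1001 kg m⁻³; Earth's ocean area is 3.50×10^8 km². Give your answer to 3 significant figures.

Required water volume = Δh × A = 2.47 m × 3.50×10^14 m² = 8.645×10^14 m³ = 8.645×10^5 km³.
Ice volume = water volume × ρ_w/ρ_ice = 8.645×10^5 × 1001/917 = 9.44×10^5 km³.

≈ 9.44×10^5 km³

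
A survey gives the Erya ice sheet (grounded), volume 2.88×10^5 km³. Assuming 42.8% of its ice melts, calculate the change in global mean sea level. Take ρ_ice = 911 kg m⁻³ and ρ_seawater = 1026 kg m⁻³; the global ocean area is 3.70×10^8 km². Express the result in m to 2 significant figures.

Erya: 0.428 × 2.88×10^5 km³ × (911/1026) = 1.094×10^5 km³ of water.
Spread over 3.70×10^14 m² of ocean, Δh = 1.094×10^14 / 3.70×10^14 = 0.296 m.

≈ 0.30 m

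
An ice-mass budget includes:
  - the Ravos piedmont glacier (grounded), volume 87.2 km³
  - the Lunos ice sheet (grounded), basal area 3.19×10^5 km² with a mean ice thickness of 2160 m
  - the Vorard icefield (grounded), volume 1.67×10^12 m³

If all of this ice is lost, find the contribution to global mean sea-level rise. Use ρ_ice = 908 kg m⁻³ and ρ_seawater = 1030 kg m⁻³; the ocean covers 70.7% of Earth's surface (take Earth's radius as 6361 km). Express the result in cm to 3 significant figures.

≈ 169 cm

Ravos: 87.2 km³ × (908/1030) = 76.87 km³ of water.
Lunos: ice volume = 3.19×10^5 km² × 2160 m = 6.890×10^5 km³; 6.890×10^5 × (908/1030) = 6.074×10^5 km³ of water.
Vorard: 1.67×10^12 m³ × (908/1030) = 1.472×10^12 m³ of water.
Total added water ≈ 6.090×10^14 m³ over 3.59×10^14 m² → Δh = 1.69 m = 169 cm.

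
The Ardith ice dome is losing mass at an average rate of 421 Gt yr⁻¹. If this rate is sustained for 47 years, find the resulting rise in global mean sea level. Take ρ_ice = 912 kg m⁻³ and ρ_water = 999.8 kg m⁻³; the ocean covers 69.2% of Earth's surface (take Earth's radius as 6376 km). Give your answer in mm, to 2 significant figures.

Total mass lost = 421 Gt/yr × 47 yr = 1.979×10^4 Gt = 1.979×10^16 kg.
ρ_w = 999.8 kg m⁻³, so water volume = 1.979×10^16 / 999.8 = 1.979×10^13 m³.
Δh = 1.979×10^13 / 3.54×10^14 = 0.0560 m = 56 mm.

≈ 56 mm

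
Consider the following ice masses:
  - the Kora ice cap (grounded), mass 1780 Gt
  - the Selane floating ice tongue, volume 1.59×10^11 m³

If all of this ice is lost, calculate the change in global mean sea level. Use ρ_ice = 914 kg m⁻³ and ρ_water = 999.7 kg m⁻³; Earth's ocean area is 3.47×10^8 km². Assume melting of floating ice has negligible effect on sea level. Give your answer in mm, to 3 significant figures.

≈ 5.13 mm

Kora: 1780 Gt = 1.780×10^15 kg; dividing by ρ_w = 999.7 kg m⁻³ gives 1.781×10^12 m³ of water.
The Selane floating ice tongue is floating and already displaces its own weight of water, so its melt adds essentially nothing to sea level.
Total added water ≈ 1.781×10^12 m³ over 3.47×10^14 m² → Δh = 5.13×10^-3 m = 5.13 mm.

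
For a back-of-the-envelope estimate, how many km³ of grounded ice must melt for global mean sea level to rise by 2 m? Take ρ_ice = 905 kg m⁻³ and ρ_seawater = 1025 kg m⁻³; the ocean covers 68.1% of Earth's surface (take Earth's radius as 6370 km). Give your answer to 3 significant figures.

Required water volume = Δh × A = 2 m × 3.47×10^14 m² = 6.945×10^14 m³ = 6.945×10^5 km³.
Ice volume = water volume × ρ_w/ρ_ice = 6.945×10^5 × 1025/905 = 7.87×10^5 km³.

≈ 7.87×10^5 km³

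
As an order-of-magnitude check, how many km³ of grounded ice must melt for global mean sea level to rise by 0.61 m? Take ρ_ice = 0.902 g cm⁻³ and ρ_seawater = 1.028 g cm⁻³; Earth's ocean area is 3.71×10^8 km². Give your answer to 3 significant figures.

≈ 2.58×10^5 km³

Required water volume = Δh × A = 0.61 m × 3.71×10^14 m² = 2.263×10^14 m³ = 2.263×10^5 km³.
Ice volume = water volume × ρ_w/ρ_ice = 2.263×10^5 × 1028/902 = 2.58×10^5 km³.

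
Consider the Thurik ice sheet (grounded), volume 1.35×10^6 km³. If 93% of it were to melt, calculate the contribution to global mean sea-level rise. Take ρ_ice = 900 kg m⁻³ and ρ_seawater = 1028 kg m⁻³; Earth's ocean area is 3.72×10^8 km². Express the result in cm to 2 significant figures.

≈ 300 cm

Thurik: 0.93 × 1.35×10^6 km³ × (900/1028) = 1.099×10^6 km³ of water.
Spread over 3.72×10^14 m² of ocean, Δh = 1.099×10^15 / 3.72×10^14 = 2.95 m = 300 cm.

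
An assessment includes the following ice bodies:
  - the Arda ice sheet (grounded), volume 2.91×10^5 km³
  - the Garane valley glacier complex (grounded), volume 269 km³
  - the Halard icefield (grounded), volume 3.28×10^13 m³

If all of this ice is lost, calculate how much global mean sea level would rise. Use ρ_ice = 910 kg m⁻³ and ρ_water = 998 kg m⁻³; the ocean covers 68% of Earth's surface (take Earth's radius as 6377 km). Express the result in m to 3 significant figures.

≈ 0.850 m

Arda: 2.91×10^5 km³ × (910/998) = 2.653×10^5 km³ of water.
Garane: 269 km³ × (910/998) = 245.3 km³ of water.
Halard: 3.28×10^13 m³ × (910/998) = 2.991×10^13 m³ of water.
Total added water ≈ 2.955×10^14 m³ over 3.47×10^14 m² → Δh = 0.850 m.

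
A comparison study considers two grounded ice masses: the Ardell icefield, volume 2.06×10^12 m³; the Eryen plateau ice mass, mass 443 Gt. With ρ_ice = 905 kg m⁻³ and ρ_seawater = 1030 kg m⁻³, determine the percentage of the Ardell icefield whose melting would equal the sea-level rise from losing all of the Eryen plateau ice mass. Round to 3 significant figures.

Equal sea-level rise means equal mass of meltwater, i.e. equal mass of ice lost.
Ice mass of Eryen: 4.430×10^14 kg; ice mass of Ardell: 1.864×10^15 kg.
Fraction required = 4.430×10^14 / 1.864×10^15 = 0.238 → 23.8 %.

≈ 23.8 %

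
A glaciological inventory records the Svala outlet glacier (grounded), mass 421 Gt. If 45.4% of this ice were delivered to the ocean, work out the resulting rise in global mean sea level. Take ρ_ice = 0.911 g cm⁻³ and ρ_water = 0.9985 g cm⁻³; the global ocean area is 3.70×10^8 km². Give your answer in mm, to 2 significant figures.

≈ 0.52 mm

Svala: 0.454 × 421 Gt = 1.911×10^14 kg; dividing by ρ_w = 0.9985 g cm⁻³ = 998.5 kg m⁻³ gives 1.914×10^11 m³ of water.
Spread over 3.70×10^14 m² of ocean, Δh = 1.914×10^11 / 3.70×10^14 = 5.17×10^-4 m = 0.52 mm.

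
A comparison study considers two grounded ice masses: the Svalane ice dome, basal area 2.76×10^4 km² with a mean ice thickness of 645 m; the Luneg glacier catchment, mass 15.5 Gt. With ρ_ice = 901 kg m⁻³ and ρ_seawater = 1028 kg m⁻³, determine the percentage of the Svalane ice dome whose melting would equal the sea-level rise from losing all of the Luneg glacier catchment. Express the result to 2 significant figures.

≈ 0.097 %

Equal sea-level rise means equal mass of meltwater, i.e. equal mass of ice lost.
Ice mass of Luneg: 1.550×10^13 kg; ice mass of Svalane: 1.604×10^16 kg.
Fraction required = 1.550×10^13 / 1.604×10^16 = 9.66×10^-4 → 0.097 %.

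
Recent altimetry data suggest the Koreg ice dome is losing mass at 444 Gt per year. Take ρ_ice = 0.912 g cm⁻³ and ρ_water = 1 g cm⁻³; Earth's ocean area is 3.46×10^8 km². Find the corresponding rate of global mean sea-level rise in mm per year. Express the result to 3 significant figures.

≈ 1.28 mm/yr

ρ_w = 1 g cm⁻³ = 1000 kg m⁻³. Annual water volume added = 444 Gt / ρ_w = 4.440×10^14 kg / 1000 kg m⁻³ = 4.440×10^11 m³.
Δh per year = 4.440×10^11 / 3.46×10^14 = 1.28×10^-3 m = 1.28 mm.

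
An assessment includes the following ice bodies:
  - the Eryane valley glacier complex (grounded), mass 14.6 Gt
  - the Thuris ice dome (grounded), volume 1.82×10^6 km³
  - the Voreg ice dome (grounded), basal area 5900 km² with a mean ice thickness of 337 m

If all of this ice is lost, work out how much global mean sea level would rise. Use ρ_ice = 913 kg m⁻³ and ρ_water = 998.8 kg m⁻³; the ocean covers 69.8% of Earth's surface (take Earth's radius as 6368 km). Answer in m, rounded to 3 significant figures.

≈ 4.68 m

Eryane: 14.6 Gt = 1.460×10^13 kg; dividing by ρ_w = 998.8 kg m⁻³ gives 1.462×10^10 m³ of water.
Thuris: 1.82×10^6 km³ × (913/998.8) = 1.664×10^6 km³ of water.
Voreg: ice volume = 5900 km² × 337 m = 1988 km³; 1988 × (913/998.8) = 1817 km³ of water.
Total added water ≈ 1.665×10^15 m³ over 3.56×10^14 m² → Δh = 4.68 m.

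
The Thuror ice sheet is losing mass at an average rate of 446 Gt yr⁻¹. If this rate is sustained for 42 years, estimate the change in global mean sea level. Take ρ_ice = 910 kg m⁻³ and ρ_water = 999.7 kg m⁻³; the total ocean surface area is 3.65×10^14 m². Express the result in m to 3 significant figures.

≈ 0.0513 m

Total mass lost = 446 Gt/yr × 42 yr = 1.873×10^4 Gt = 1.873×10^16 kg.
ρ_w = 999.7 kg m⁻³, so water volume = 1.873×10^16 / 999.7 = 1.874×10^13 m³.
Δh = 1.874×10^13 / 3.65×10^14 = 0.0513 m.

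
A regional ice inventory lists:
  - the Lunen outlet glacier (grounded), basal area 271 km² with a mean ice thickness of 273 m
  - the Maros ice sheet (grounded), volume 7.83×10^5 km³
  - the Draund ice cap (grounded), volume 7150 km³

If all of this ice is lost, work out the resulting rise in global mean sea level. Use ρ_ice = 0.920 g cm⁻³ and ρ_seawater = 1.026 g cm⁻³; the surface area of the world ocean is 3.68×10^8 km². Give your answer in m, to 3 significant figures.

Lunen: ice volume = 271 km² × 273 m = 73.98 km³; 73.98 × (920/1026) = 66.34 km³ of water.
Maros: 7.83×10^5 km³ × (920/1026) = 7.021×10^5 km³ of water.
Draund: 7150 km³ × (920/1026) = 6411 km³ of water.
Total added water ≈ 7.086×10^14 m³ over 3.68×10^14 m² → Δh = 1.93 m.

≈ 1.93 m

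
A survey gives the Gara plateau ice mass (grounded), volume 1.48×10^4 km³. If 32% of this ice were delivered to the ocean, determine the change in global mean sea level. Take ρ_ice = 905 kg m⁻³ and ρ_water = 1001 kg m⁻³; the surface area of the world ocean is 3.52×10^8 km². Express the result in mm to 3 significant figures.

≈ 12.2 mm

Gara: 0.32 × 1.48×10^4 km³ × (905/1001) = 4282 km³ of water.
Spread over 3.52×10^14 m² of ocean, Δh = 4.282×10^12 / 3.52×10^14 = 0.0122 m = 12.2 mm.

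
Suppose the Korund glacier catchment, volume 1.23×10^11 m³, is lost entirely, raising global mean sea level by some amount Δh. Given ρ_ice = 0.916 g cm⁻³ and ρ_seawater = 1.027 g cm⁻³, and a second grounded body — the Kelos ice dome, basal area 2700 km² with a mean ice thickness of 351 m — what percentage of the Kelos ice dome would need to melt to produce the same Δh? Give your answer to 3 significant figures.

Equal sea-level rise means equal mass of meltwater, i.e. equal mass of ice lost.
Ice mass of Korund: 1.127×10^14 kg; ice mass of Kelos: 8.681×10^14 kg.
Fraction required = 1.127×10^14 / 8.681×10^14 = 0.130 → 13.0 %.

≈ 13.0 %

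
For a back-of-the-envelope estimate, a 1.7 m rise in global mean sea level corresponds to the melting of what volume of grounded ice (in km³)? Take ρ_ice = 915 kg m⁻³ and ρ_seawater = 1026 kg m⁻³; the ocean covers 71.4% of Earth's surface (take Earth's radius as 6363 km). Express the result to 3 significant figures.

Required water volume = Δh × A = 1.7 m × 3.63×10^14 m² = 6.176×10^14 m³ = 6.176×10^5 km³.
Ice volume = water volume × ρ_w/ρ_ice = 6.176×10^5 × 1026/915 = 6.92×10^5 km³.

≈ 6.92×10^5 km³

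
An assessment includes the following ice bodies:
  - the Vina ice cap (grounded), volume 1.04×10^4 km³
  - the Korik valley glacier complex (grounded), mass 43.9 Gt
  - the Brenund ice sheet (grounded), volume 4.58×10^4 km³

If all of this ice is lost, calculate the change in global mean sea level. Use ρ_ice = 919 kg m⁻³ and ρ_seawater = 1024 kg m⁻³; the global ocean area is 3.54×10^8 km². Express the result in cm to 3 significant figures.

Vina: 1.04×10^4 km³ × (919/1024) = 9334 km³ of water.
Korik: 43.9 Gt = 4.390×10^13 kg; dividing by ρ_w = 1024 kg m⁻³ gives 4.287×10^10 m³ of water.
Brenund: 4.58×10^4 km³ × (919/1024) = 4.110×10^4 km³ of water.
Total added water ≈ 5.048×10^13 m³ over 3.54×10^14 m² → Δh = 0.143 m = 14.3 cm.

≈ 14.3 cm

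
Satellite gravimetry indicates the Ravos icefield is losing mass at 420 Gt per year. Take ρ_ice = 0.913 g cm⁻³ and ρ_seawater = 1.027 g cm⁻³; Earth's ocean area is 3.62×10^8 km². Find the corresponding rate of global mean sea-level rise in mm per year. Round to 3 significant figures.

≈ 1.13 mm/yr

ρ_w = 1.027 g cm⁻³ = 1027 kg m⁻³. Annual water volume added = 420 Gt / ρ_w = 4.200×10^14 kg / 1027 kg m⁻³ = 4.090×10^11 m³.
Δh per year = 4.090×10^11 / 3.62×10^14 = 1.13×10^-3 m = 1.13 mm.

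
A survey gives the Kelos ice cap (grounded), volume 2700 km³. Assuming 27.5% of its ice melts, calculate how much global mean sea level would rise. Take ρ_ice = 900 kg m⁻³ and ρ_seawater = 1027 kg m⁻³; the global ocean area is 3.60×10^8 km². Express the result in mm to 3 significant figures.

≈ 1.81 mm

Kelos: 0.275 × 2700 km³ × (900/1027) = 650.7 km³ of water.
Spread over 3.60×10^14 m² of ocean, Δh = 6.507×10^11 / 3.60×10^14 = 1.81×10^-3 m = 1.81 mm.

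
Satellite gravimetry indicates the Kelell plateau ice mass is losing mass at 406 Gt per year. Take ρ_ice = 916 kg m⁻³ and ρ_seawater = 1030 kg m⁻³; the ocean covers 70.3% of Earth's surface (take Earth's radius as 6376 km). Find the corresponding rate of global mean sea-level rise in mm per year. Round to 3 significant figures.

ρ_w = 1030 kg m⁻³. Annual water volume added = 406 Gt / ρ_w = 4.060×10^14 kg / 1030 kg m⁻³ = 3.942×10^11 m³.
Δh per year = 3.942×10^11 / 3.59×10^14 = 1.10×10^-3 m = 1.10 mm.

≈ 1.10 mm/yr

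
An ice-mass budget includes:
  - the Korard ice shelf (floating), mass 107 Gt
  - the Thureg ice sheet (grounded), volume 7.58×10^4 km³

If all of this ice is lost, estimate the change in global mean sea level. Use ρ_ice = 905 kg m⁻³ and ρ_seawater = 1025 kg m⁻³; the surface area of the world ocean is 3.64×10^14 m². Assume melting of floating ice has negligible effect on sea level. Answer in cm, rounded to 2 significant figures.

The Korard ice shelf is floating and already displaces its own weight of water, so its melt adds essentially nothing to sea level.
Thureg: 7.58×10^4 km³ × (905/1025) = 6.693×10^4 km³ of water.
Total added water ≈ 6.693×10^13 m³ over 3.64×10^14 m² → Δh = 0.184 m = 18 cm.

≈ 18 cm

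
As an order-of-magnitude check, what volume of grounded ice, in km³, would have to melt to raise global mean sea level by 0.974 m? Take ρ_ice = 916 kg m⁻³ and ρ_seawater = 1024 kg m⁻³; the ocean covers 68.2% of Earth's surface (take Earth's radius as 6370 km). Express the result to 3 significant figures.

Required water volume = Δh × A = 0.974 m × 3.48×10^14 m² = 3.387×10^14 m³ = 3.387×10^5 km³.
Ice volume = water volume × ρ_w/ρ_ice = 3.387×10^5 × 1024/916 = 3.79×10^5 km³.

≈ 3.79×10^5 km³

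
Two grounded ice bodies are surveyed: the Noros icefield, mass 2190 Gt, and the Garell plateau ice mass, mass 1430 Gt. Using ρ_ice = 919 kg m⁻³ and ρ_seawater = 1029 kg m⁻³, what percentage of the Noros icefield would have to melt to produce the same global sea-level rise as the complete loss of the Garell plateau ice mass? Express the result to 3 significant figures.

≈ 65.3 %

Equal sea-level rise means equal mass of meltwater, i.e. equal mass of ice lost.
Ice mass of Garell: 1.430×10^15 kg; ice mass of Noros: 2.190×10^15 kg.
Fraction required = 1.430×10^15 / 2.190×10^15 = 0.653 → 65.3 %.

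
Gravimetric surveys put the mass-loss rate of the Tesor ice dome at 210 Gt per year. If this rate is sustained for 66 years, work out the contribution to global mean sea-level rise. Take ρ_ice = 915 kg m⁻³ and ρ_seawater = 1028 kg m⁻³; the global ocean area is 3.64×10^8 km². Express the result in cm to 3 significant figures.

Total mass lost = 210 Gt/yr × 66 yr = 1.386×10^4 Gt = 1.386×10^16 kg.
ρ_w = 1028 kg m⁻³, so water volume = 1.386×10^16 / 1028 = 1.348×10^13 m³.
Δh = 1.348×10^13 / 3.64×10^14 = 0.0370 m = 3.70 cm.

≈ 3.70 cm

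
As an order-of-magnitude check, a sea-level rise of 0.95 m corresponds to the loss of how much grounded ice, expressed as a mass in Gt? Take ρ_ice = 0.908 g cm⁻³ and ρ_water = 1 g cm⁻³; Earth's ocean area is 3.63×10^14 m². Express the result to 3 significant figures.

Required water volume = Δh × A = 0.95 m × 3.63×10^14 m² = 3.448×10^14 m³.
ρ_w = 1 g cm⁻³ = 1000 kg m⁻³, so the mass of water = 3.448×10^14 m³ × 1000 kg m⁻³ = 3.448×10^17 kg = 3.45×10^5 Gt (and the same mass of ice, by conservation).

≈ 3.45×10^5 Gt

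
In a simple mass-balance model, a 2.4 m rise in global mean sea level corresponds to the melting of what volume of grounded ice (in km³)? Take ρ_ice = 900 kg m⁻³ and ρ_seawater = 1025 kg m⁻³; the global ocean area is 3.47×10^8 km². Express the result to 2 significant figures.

≈ 9.5×10^5 km³

Required water volume = Δh × A = 2.4 m × 3.47×10^14 m² = 8.328×10^14 m³ = 8.328×10^5 km³.
Ice volume = water volume × ρ_w/ρ_ice = 8.328×10^5 × 1025/900 = 9.5×10^5 km³.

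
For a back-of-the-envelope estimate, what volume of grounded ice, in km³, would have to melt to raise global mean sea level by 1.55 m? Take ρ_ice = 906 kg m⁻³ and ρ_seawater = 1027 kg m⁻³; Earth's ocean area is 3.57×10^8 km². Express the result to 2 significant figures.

Required water volume = Δh × A = 1.55 m × 3.57×10^14 m² = 5.534×10^14 m³ = 5.534×10^5 km³.
Ice volume = water volume × ρ_w/ρ_ice = 5.534×10^5 × 1027/906 = 6.3×10^5 km³.

≈ 6.3×10^5 km³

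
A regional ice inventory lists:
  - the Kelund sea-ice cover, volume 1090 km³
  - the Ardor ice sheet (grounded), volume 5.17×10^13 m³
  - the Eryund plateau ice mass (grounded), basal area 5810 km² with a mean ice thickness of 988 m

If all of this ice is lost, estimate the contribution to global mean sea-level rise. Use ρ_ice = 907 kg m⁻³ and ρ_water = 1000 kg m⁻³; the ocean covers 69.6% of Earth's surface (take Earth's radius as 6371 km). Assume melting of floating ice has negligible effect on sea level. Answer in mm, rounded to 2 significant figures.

≈ 150 mm

The Kelund sea-ice cover is floating and already displaces its own weight of water, so its melt adds essentially nothing to sea level.
Ardor: 5.17×10^13 m³ × (907/1000) = 4.689×10^13 m³ of water.
Eryund: ice volume = 5810 km² × 988 m = 5740 km³; 5740 × (907/1000) = 5206 km³ of water.
Total added water ≈ 5.210×10^13 m³ over 3.55×10^14 m² → Δh = 0.147 m = 150 mm.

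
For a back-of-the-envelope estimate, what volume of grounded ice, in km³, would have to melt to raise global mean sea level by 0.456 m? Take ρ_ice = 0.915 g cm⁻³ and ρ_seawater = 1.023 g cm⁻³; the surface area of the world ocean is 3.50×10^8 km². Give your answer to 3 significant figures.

≈ 1.78×10^5 km³

Required water volume = Δh × A = 0.456 m × 3.50×10^14 m² = 1.596×10^14 m³ = 1.596×10^5 km³.
Ice volume = water volume × ρ_w/ρ_ice = 1.596×10^5 × 1023/915 = 1.78×10^5 km³.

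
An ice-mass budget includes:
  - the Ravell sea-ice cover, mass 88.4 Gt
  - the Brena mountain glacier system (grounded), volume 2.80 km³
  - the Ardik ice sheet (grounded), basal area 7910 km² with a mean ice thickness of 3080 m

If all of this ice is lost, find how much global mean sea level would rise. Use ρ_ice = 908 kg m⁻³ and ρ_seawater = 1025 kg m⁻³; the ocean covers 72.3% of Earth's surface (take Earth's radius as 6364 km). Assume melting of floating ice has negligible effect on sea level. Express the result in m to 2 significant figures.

The Ravell sea-ice cover is floating and already displaces its own weight of water, so its melt adds essentially nothing to sea level.
Brena: 2.80 km³ × (908/1025) = 2.480 km³ of water.
Ardik: ice volume = 7910 km² × 3080 m = 2.436×10^4 km³; 2.436×10^4 × (908/1025) = 2.158×10^4 km³ of water.
Total added water ≈ 2.158×10^13 m³ over 3.68×10^14 m² → Δh = 0.0587 m.

≈ 0.059 m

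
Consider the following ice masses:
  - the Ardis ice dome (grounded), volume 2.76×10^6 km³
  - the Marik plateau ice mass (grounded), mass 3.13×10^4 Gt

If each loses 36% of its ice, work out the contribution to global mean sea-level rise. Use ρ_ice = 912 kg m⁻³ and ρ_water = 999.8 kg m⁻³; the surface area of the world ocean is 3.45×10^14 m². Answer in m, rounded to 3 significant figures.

≈ 2.66 m

Ardis: 0.36 × 2.76×10^6 km³ × (912/999.8) = 9.063×10^5 km³ of water.
Marik: 0.36 × 3.13×10^4 Gt = 1.127×10^16 kg; dividing by ρ_w = 999.8 kg m⁻³ gives 1.127×10^13 m³ of water.
Total added water ≈ 9.176×10^14 m³ over 3.45×10^14 m² → Δh = 2.66 m.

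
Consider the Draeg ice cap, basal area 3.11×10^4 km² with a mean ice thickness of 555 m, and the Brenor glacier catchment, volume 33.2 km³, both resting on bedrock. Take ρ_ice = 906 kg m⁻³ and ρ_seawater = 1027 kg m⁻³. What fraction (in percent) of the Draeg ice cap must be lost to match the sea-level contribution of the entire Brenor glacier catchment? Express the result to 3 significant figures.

≈ 0.192 %

Equal sea-level rise means equal mass of meltwater, i.e. equal mass of ice lost.
Ice mass of Brenor: 3.008×10^13 kg; ice mass of Draeg: 1.564×10^16 kg.
Fraction required = 3.008×10^13 / 1.564×10^16 = 1.92×10^-3 → 0.192 %.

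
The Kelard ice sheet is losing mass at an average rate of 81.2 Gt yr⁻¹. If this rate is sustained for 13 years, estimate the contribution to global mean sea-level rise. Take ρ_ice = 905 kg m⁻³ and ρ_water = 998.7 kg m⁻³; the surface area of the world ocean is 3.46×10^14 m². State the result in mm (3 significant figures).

Total mass lost = 81.2 Gt/yr × 13 yr = 1056 Gt = 1.056×10^15 kg.
ρ_w = 998.7 kg m⁻³, so water volume = 1.056×10^15 / 998.7 = 1.057×10^12 m³.
Δh = 1.057×10^12 / 3.46×10^14 = 3.05×10^-3 m = 3.05 mm.

≈ 3.05 mm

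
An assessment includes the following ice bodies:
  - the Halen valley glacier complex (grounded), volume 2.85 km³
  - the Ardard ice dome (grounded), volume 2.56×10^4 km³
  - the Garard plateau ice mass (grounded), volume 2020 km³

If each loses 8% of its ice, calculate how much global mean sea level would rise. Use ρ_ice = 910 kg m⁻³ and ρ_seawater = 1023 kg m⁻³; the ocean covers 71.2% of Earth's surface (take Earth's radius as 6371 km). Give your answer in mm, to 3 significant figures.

≈ 5.41 mm

Halen: 0.08 × 2.85 km³ × (910/1023) = 0.2028 km³ of water.
Ardard: 0.08 × 2.56×10^4 km³ × (910/1023) = 1822 km³ of water.
Garard: 0.08 × 2020 km³ × (910/1023) = 143.7 km³ of water.
Total added water ≈ 1.966×10^12 m³ over 3.63×10^14 m² → Δh = 5.41×10^-3 m = 5.41 mm.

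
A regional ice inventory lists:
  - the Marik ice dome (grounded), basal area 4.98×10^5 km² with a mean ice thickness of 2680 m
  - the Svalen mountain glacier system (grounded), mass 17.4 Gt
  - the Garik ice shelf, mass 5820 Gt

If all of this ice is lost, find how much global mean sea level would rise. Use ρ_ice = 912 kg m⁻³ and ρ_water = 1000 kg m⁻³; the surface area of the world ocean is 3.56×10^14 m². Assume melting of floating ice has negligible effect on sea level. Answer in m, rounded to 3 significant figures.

≈ 3.42 m

Marik: ice volume = 4.98×10^5 km² × 2680 m = 1.335×10^6 km³; 1.335×10^6 × (912/1000) = 1.217×10^6 km³ of water.
Svalen: 17.4 Gt = 1.740×10^13 kg; dividing by ρ_w = 1000 kg m⁻³ gives 1.740×10^10 m³ of water.
The Garik ice shelf is floating and already displaces its own weight of water, so its melt adds essentially nothing to sea level.
Total added water ≈ 1.217×10^15 m³ over 3.56×10^14 m² → Δh = 3.42 m.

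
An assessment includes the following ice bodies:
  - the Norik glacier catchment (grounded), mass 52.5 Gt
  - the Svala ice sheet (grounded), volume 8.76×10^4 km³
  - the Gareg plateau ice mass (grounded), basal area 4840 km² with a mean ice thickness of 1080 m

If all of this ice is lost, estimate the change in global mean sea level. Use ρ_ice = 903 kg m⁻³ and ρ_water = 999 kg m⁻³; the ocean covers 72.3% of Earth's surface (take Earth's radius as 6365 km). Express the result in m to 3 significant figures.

≈ 0.228 m

Norik: 52.5 Gt = 5.250×10^13 kg; dividing by ρ_w = 999 kg m⁻³ gives 5.255×10^10 m³ of water.
Svala: 8.76×10^4 km³ × (903/999) = 7.918×10^4 km³ of water.
Gareg: ice volume = 4840 km² × 1080 m = 5227 km³; 5227 × (903/999) = 4725 km³ of water.
Total added water ≈ 8.396×10^13 m³ over 3.68×10^14 m² → Δh = 0.228 m.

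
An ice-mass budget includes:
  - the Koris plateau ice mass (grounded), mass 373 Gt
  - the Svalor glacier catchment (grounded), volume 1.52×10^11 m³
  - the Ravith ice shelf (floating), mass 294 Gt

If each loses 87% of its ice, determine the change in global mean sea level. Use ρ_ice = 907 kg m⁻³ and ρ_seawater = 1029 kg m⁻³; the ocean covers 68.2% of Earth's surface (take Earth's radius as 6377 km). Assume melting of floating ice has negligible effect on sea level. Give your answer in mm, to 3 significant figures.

Koris: 0.87 × 373 Gt = 3.245×10^14 kg; dividing by ρ_w = 1029 kg m⁻³ gives 3.154×10^11 m³ of water.
Svalor: 0.87 × 1.52×10^11 m³ × (907/1029) = 1.166×10^11 m³ of water.
The Ravith ice shelf is floating and already displaces its own weight of water, so its melt adds essentially nothing to sea level.
Total added water ≈ 4.319×10^11 m³ over 3.49×10^14 m² → Δh = 1.24×10^-3 m = 1.24 mm.

≈ 1.24 mm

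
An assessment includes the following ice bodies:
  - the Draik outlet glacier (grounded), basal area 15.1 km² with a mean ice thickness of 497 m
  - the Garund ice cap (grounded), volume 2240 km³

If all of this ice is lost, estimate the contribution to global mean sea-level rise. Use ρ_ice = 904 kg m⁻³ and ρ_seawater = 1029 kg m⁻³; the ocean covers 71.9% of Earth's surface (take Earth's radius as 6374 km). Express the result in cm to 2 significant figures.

≈ 0.54 cm

Draik: ice volume = 15.1 km² × 497 m = 7.505 km³; 7.505 × (904/1029) = 6.593 km³ of water.
Garund: 2240 km³ × (904/1029) = 1968 km³ of water.
Total added water ≈ 1.974×10^12 m³ over 3.67×10^14 m² → Δh = 5.38×10^-3 m = 0.54 cm.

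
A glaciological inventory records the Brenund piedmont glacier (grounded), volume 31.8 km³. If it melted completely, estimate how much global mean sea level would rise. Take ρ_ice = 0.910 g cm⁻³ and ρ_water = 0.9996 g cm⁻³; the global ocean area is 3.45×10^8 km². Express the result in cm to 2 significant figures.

≈ 8.4×10^-3 cm

Brenund: 31.8 km³ × (910/999.6) = 28.95 km³ of water.
Spread over 3.45×10^14 m² of ocean, Δh = 2.895×10^10 / 3.45×10^14 = 8.39×10^-5 m = 8.4×10^-3 cm.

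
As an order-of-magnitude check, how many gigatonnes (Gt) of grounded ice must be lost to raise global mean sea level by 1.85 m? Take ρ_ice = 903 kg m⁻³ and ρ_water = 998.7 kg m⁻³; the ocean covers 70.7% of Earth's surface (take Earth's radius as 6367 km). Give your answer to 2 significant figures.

≈ 6.7×10^5 Gt

Required water volume = Δh × A = 1.85 m × 3.60×10^14 m² = 6.663×10^14 m³.
ρ_w = 998.7 kg m⁻³, so the mass of water = 6.663×10^14 m³ × 998.7 kg m⁻³ = 6.654×10^17 kg = 6.7×10^5 Gt (and the same mass of ice, by conservation).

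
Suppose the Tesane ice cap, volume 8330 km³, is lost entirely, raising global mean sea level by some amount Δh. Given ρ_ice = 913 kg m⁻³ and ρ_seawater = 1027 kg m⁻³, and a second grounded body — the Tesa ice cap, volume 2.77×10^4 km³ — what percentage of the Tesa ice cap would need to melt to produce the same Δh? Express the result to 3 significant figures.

≈ 30.1 %

Equal sea-level rise means equal mass of meltwater, i.e. equal mass of ice lost.
Ice mass of Tesane: 7.605×10^15 kg; ice mass of Tesa: 2.529×10^16 kg.
Fraction required = 7.605×10^15 / 2.529×10^16 = 0.301 → 30.1 %.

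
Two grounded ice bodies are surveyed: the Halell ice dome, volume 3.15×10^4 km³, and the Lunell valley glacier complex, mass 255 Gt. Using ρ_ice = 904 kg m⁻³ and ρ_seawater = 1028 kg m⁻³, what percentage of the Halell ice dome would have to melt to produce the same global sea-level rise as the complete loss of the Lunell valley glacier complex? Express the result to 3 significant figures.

≈ 0.895 %

Equal sea-level rise means equal mass of meltwater, i.e. equal mass of ice lost.
Ice mass of Lunell: 2.550×10^14 kg; ice mass of Halell: 2.848×10^16 kg.
Fraction required = 2.550×10^14 / 2.848×10^16 = 8.95×10^-3 → 0.895 %.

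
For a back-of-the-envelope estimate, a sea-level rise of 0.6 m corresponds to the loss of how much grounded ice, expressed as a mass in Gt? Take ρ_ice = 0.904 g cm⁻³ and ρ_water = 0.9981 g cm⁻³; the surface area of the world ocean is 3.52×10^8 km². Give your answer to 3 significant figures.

≈ 2.11×10^5 Gt

Required water volume = Δh × A = 0.6 m × 3.52×10^14 m² = 2.112×10^14 m³.
ρ_w = 0.9981 g cm⁻³ = 998.1 kg m⁻³, so the mass of water = 2.112×10^14 m³ × 998.1 kg m⁻³ = 2.108×10^17 kg = 2.11×10^5 Gt (and the same mass of ice, by conservation).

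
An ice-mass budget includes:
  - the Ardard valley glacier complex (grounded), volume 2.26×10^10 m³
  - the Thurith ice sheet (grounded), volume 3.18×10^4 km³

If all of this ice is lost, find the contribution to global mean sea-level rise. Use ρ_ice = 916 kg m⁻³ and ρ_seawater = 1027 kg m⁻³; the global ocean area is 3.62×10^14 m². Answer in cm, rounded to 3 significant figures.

Ardard: 2.26×10^10 m³ × (916/1027) = 2.016×10^10 m³ of water.
Thurith: 3.18×10^4 km³ × (916/1027) = 2.836×10^4 km³ of water.
Total added water ≈ 2.838×10^13 m³ over 3.62×10^14 m² → Δh = 0.0784 m = 7.84 cm.

≈ 7.84 cm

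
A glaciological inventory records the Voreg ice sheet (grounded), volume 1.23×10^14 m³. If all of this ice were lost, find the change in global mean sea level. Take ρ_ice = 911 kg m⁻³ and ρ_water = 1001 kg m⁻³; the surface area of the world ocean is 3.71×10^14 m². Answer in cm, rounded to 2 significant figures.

Voreg: 1.23×10^14 m³ × (911/1001) = 1.119×10^14 m³ of water.
Spread over 3.71×10^14 m² of ocean, Δh = 1.119×10^14 / 3.71×10^14 = 0.302 m = 30 cm.

≈ 30 cm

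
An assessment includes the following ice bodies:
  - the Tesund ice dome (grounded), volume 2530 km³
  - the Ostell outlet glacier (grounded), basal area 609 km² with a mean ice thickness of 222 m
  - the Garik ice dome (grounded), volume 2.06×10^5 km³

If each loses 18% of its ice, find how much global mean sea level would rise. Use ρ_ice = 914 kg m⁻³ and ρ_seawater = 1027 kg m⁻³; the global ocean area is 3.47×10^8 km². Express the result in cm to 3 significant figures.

≈ 9.63 cm

Tesund: 0.18 × 2530 km³ × (914/1027) = 405.3 km³ of water.
Ostell: ice volume = 609 km² × 222 m = 135.2 km³; 0.18 × 135.2 × (914/1027) = 21.66 km³ of water.
Garik: 0.18 × 2.06×10^5 km³ × (914/1027) = 3.300×10^4 km³ of water.
Total added water ≈ 3.343×10^13 m³ over 3.47×10^14 m² → Δh = 0.0963 m = 9.63 cm.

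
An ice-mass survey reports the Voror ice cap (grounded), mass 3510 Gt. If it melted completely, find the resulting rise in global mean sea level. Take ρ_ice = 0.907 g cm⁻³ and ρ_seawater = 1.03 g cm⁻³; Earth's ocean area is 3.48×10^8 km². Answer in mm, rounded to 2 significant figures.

≈ 9.8 mm

Voror: 3510 Gt = 3.510×10^15 kg; dividing by ρ_w = 1.03 g cm⁻³ = 1030 kg m⁻³ gives 3.408×10^12 m³ of water.
Spread over 3.48×10^14 m² of ocean, Δh = 3.408×10^12 / 3.48×10^14 = 9.79×10^-3 m = 9.8 mm.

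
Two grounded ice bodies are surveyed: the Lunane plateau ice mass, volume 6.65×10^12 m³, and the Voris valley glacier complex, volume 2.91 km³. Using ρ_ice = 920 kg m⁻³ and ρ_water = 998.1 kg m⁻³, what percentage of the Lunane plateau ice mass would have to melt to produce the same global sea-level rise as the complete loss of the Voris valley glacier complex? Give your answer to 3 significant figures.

≈ 0.0438 %

Equal sea-level rise means equal mass of meltwater, i.e. equal mass of ice lost.
Ice mass of Voris: 2.677×10^12 kg; ice mass of Lunane: 6.118×10^15 kg.
Fraction required = 2.677×10^12 / 6.118×10^15 = 4.38×10^-4 → 0.0438 %.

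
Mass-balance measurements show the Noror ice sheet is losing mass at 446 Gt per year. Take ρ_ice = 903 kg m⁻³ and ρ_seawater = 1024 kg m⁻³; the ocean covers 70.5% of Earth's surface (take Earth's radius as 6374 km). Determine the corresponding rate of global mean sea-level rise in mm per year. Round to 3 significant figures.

ρ_w = 1024 kg m⁻³. Annual water volume added = 446 Gt / ρ_w = 4.460×10^14 kg / 1024 kg m⁻³ = 4.355×10^11 m³.
Δh per year = 4.355×10^11 / 3.60×10^14 = 1.21×10^-3 m = 1.21 mm.

≈ 1.21 mm/yr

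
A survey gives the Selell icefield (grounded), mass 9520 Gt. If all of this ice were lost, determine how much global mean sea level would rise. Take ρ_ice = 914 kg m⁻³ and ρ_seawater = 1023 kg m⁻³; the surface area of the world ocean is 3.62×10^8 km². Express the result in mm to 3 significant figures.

≈ 25.7 mm

Selell: 9520 Gt = 9.520×10^15 kg; dividing by ρ_w = 1023 kg m⁻³ gives 9.306×10^12 m³ of water.
Spread over 3.62×10^14 m² of ocean, Δh = 9.306×10^12 / 3.62×10^14 = 0.0257 m = 25.7 mm.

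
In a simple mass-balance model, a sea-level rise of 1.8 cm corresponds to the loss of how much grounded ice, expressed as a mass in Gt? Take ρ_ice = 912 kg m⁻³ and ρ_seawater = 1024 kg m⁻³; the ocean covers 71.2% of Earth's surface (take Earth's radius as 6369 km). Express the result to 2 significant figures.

Required water volume = Δh × A = 0.018 m × 3.63×10^14 m² = 6.533×10^12 m³.
ρ_w = 1024 kg m⁻³, so the mass of water = 6.533×10^12 m³ × 1024 kg m⁻³ = 6.690×10^15 kg = 6700 Gt (and the same mass of ice, by conservation).

≈ 6700 Gt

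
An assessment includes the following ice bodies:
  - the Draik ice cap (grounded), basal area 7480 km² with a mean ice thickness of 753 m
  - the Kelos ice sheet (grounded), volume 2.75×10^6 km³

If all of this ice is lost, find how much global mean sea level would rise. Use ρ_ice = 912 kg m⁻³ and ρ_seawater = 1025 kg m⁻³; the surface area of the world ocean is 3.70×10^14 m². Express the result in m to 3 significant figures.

Draik: ice volume = 7480 km² × 753 m = 5632 km³; 5632 × (912/1025) = 5011 km³ of water.
Kelos: 2.75×10^6 km³ × (912/1025) = 2.447×10^6 km³ of water.
Total added water ≈ 2.452×10^15 m³ over 3.70×10^14 m² → Δh = 6.63 m.

≈ 6.63 m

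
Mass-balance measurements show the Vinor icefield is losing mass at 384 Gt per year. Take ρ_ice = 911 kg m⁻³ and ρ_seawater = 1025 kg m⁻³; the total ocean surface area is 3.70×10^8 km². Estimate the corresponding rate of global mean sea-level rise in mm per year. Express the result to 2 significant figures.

≈ 1.0 mm/yr

ρ_w = 1025 kg m⁻³. Annual water volume added = 384 Gt / ρ_w = 3.840×10^14 kg / 1025 kg m⁻³ = 3.746×10^11 m³.
Δh per year = 3.746×10^11 / 3.70×10^14 = 1.01×10^-3 m = 1.0 mm.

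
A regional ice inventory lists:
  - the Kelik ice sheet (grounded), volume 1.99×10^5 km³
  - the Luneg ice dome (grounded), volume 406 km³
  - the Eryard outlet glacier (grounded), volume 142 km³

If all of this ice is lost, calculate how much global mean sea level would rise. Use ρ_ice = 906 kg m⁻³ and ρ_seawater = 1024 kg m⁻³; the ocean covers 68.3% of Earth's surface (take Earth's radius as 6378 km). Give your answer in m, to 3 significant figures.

Kelik: 1.99×10^5 km³ × (906/1024) = 1.761×10^5 km³ of water.
Luneg: 406 km³ × (906/1024) = 359.2 km³ of water.
Eryard: 142 km³ × (906/1024) = 125.6 km³ of water.
Total added water ≈ 1.766×10^14 m³ over 3.49×10^14 m² → Δh = 0.506 m.

≈ 0.506 m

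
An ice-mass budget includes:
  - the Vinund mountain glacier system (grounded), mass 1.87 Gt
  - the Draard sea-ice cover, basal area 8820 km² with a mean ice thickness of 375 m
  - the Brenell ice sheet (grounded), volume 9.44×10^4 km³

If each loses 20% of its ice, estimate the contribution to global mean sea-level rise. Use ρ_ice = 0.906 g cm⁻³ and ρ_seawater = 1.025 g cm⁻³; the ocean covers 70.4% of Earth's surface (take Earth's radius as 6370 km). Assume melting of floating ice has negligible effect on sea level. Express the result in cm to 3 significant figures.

≈ 4.65 cm

Vinund: 0.2 × 1.87 Gt = 3.740×10^11 kg; dividing by ρ_w = 1.025 g cm⁻³ = 1025 kg m⁻³ gives 3.649×10^8 m³ of water.
The Draard sea-ice cover is floating and already displaces its own weight of water, so its melt adds essentially nothing to sea level.
Brenell: 0.2 × 9.44×10^4 km³ × (906/1025) = 1.669×10^4 km³ of water.
Total added water ≈ 1.669×10^13 m³ over 3.59×10^14 m² → Δh = 0.0465 m = 4.65 cm.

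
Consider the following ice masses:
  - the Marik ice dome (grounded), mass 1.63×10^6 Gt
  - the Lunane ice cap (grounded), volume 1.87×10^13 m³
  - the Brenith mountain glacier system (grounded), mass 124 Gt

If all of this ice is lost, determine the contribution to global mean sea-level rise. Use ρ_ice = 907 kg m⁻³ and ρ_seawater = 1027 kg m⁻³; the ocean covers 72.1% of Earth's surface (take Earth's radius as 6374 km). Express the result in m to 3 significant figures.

Marik: 1.63×10^6 Gt = 1.630×10^18 kg; dividing by ρ_w = 1027 kg m⁻³ gives 1.587×10^15 m³ of water.
Lunane: 1.87×10^13 m³ × (907/1027) = 1.651×10^13 m³ of water.
Brenith: 124 Gt = 1.240×10^14 kg; dividing by ρ_w = 1027 kg m⁻³ gives 1.207×10^11 m³ of water.
Total added water ≈ 1.604×10^15 m³ over 3.68×10^14 m² → Δh = 4.36 m.

≈ 4.36 m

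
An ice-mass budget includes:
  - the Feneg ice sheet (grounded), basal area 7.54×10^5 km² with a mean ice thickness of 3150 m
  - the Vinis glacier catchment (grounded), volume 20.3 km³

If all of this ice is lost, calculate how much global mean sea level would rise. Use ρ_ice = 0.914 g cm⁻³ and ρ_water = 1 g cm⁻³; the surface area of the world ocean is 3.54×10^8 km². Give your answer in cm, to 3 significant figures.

≈ 613 cm

Feneg: ice volume = 7.54×10^5 km² × 3150 m = 2.375×10^6 km³; 2.375×10^6 × (914/1000) = 2.171×10^6 km³ of water.
Vinis: 20.3 km³ × (914/1000) = 18.55 km³ of water.
Total added water ≈ 2.171×10^15 m³ over 3.54×10^14 m² → Δh = 6.13 m = 613 cm.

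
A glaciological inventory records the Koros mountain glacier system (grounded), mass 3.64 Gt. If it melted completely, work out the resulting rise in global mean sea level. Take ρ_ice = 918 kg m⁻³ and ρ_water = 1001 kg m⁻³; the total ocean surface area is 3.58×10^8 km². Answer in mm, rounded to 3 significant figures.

Koros: 3.64 Gt = 3.640×10^12 kg; dividing by ρ_w = 1001 kg m⁻³ gives 3.636×10^9 m³ of water.
Spread over 3.58×10^14 m² of ocean, Δh = 3.636×10^9 / 3.58×10^14 = 1.02×10^-5 m = 0.0102 mm.

≈ 0.0102 mm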